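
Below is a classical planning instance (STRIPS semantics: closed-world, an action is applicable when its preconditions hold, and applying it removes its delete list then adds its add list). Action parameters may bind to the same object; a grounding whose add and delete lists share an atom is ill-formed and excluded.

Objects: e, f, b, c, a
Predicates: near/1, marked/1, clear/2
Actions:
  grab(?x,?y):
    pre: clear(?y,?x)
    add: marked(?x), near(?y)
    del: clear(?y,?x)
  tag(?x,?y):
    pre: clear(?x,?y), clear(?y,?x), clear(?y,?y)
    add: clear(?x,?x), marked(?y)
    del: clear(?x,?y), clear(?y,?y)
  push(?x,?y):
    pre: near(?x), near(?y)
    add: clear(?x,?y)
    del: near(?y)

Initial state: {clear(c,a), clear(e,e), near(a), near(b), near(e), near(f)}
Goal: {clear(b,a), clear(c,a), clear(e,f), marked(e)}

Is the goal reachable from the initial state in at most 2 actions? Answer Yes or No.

1. grab(e,e)  →  {clear(c,a), marked(e), near(a), near(b), near(e), near(f)}
2. push(e,f)  →  {clear(c,a), clear(e,f), marked(e), near(a), near(b), near(e)}
3. push(b,a)  →  {clear(b,a), clear(c,a), clear(e,f), marked(e), near(b), near(e)}
optimal plan length = 3; 3 > 2

No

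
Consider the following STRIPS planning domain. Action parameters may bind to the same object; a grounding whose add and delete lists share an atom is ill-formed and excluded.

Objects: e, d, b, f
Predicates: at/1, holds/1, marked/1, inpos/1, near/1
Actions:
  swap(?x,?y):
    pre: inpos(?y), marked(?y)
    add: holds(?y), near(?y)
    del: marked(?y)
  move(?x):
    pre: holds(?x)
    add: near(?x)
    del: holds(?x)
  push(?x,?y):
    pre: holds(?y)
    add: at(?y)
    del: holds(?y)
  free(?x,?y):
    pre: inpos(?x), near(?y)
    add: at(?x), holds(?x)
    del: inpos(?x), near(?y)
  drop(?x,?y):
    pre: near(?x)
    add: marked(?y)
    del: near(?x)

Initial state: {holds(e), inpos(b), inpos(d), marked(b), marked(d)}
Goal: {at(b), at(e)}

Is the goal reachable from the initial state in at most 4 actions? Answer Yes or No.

1. swap(e,d)  →  {holds(d), holds(e), inpos(b), inpos(d), marked(b), near(d)}
2. push(e,e)  →  {at(e), holds(d), inpos(b), inpos(d), marked(b), near(d)}
3. free(b,d)  →  {at(b), at(e), holds(b), holds(d), inpos(d), marked(b)}
optimal plan length = 3; 3 ≤ 4

Yes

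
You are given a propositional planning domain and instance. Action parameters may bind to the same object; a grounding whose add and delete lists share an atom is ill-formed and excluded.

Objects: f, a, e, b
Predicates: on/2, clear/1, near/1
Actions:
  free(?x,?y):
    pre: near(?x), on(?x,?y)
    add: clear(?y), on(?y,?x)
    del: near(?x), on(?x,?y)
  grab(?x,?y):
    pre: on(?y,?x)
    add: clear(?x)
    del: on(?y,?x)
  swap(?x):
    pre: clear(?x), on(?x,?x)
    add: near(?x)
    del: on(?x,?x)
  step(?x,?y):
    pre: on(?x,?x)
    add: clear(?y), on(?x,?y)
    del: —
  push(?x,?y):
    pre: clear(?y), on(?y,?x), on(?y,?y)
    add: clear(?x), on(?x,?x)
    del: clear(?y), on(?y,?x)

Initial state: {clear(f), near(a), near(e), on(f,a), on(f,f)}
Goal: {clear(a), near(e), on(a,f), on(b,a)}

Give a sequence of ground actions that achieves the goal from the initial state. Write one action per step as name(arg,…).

push(a,f); step(a,f); step(a,b); free(a,b)

1. push(a,f)  →  {clear(a), near(a), near(e), on(a,a), on(f,f)}
2. step(a,f)  →  {clear(a), clear(f), near(a), near(e), on(a,a), on(a,f), on(f,f)}
3. step(a,b)  →  {clear(a), clear(b), clear(f), near(a), near(e), on(a,a), on(a,b), on(a,f), on(f,f)}
4. free(a,b)  →  {clear(a), clear(b), clear(f), near(e), on(a,a), on(a,f), on(b,a), on(f,f)}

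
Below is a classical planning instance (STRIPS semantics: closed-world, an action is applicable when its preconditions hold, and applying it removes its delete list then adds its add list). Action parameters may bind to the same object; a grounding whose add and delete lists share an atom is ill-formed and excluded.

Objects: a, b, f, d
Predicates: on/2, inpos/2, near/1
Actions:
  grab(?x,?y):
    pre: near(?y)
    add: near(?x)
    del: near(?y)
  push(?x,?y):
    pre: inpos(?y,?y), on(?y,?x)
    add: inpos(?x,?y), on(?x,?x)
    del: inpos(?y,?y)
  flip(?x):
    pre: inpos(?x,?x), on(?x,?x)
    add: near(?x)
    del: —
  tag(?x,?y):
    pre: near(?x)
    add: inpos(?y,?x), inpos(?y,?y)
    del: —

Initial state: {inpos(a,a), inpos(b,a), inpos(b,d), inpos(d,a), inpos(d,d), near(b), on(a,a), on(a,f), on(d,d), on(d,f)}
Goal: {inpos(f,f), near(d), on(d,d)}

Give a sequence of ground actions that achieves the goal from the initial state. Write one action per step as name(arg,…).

grab(d,b); tag(d,f)

1. grab(d,b)  →  {inpos(a,a), inpos(b,a), inpos(b,d), inpos(d,a), inpos(d,d), near(d), on(a,a), on(a,f), on(d,d), on(d,f)}
2. tag(d,f)  →  {inpos(a,a), inpos(b,a), inpos(b,d), inpos(d,a), inpos(d,d), inpos(f,d), inpos(f,f), near(d), on(a,a), on(a,f), on(d,d), on(d,f)}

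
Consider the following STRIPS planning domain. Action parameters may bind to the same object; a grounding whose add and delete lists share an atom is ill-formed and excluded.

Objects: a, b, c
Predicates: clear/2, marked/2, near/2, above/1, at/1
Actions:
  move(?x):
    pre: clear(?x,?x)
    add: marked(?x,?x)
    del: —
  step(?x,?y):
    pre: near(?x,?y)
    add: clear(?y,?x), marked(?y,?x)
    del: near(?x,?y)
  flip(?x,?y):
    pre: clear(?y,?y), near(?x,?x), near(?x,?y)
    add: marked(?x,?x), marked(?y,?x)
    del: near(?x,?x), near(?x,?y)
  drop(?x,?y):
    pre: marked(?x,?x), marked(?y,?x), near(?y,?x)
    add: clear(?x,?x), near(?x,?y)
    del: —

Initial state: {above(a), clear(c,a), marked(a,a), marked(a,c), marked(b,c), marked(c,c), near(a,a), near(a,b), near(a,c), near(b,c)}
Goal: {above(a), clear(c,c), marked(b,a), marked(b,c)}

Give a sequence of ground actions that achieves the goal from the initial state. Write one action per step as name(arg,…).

step(a,b); drop(c,a)

1. step(a,b)  →  {above(a), clear(b,a), clear(c,a), marked(a,a), marked(a,c), marked(b,a), marked(b,c), marked(c,c), near(a,a), near(a,c), near(b,c)}
2. drop(c,a)  →  {above(a), clear(b,a), clear(c,a), clear(c,c), marked(a,a), marked(a,c), marked(b,a), marked(b,c), marked(c,c), near(a,a), near(a,c), near(b,c), near(c,a)}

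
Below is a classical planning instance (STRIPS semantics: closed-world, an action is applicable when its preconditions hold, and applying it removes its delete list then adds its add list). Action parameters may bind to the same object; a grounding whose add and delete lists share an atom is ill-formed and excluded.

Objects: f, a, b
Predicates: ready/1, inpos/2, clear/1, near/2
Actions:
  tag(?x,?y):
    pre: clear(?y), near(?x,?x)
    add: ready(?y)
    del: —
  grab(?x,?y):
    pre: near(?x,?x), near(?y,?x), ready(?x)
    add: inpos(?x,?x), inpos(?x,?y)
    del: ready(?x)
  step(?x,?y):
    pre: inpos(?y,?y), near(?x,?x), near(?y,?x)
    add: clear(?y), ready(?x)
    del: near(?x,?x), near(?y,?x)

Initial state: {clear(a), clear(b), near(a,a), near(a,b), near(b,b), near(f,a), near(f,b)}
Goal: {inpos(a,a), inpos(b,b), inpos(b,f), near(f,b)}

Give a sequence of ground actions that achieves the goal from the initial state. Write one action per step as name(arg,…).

1. tag(a,a)  →  {clear(a), clear(b), near(a,a), near(a,b), near(b,b), near(f,a), near(f,b), ready(a)}
2. tag(a,b)  →  {clear(a), clear(b), near(a,a), near(a,b), near(b,b), near(f,a), near(f,b), ready(a), ready(b)}
3. grab(a,f)  →  {clear(a), clear(b), inpos(a,a), inpos(a,f), near(a,a), near(a,b), near(b,b), near(f,a), near(f,b), ready(b)}
4. grab(b,f)  →  {clear(a), clear(b), inpos(a,a), inpos(a,f), inpos(b,b), inpos(b,f), near(a,a), near(a,b), near(b,b), near(f,a), near(f,b)}

tag(a,a); tag(a,b); grab(a,f); grab(b,f)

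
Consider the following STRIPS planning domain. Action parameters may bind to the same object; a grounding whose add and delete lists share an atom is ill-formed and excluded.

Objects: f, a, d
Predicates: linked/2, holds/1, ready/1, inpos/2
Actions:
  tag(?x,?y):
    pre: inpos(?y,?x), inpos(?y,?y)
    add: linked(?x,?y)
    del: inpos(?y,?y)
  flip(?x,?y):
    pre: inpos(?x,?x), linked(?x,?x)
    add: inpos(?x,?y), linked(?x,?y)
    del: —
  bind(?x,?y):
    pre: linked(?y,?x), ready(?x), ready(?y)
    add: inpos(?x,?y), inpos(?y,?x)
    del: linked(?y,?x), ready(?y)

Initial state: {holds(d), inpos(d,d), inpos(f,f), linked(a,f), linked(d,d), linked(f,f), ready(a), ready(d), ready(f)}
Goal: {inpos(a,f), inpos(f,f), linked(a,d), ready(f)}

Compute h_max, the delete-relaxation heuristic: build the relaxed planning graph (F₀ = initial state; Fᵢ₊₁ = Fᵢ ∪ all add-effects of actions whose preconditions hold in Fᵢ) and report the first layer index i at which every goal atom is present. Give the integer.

F0 = init (9 atoms)
F1 = F0 ∪ {inpos(a,f), inpos(d,a), inpos(d,f), inpos(f,a), inpos(f,d), linked(d,a), linked(d,f), linked(f,a), linked(f,d)}  (18 atoms)
F2 = F1 ∪ {inpos(a,d), linked(a,d)}  (20 atoms)
goal ⊆ F2  ⇒  h_max = 2

2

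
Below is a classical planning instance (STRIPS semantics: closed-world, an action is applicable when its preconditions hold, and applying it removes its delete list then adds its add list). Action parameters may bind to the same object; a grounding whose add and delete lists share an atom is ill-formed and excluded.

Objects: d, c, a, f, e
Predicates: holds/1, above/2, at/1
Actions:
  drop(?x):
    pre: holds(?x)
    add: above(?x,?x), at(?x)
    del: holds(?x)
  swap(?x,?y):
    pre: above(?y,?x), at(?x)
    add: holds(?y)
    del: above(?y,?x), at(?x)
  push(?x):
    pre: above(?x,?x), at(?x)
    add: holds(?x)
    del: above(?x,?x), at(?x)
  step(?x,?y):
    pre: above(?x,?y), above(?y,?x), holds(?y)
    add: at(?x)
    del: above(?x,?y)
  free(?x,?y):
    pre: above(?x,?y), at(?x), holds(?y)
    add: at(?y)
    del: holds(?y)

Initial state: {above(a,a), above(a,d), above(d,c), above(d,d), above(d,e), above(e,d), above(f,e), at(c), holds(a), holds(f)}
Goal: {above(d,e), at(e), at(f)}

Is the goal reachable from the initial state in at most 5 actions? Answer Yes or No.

Yes

1. drop(f)  →  {above(a,a), above(a,d), above(d,c), above(d,d), above(d,e), above(e,d), above(f,e), above(f,f), at(c), at(f), holds(a)}
2. swap(c,d)  →  {above(a,a), above(a,d), above(d,d), above(d,e), above(e,d), above(f,e), above(f,f), at(f), holds(a), holds(d)}
3. step(e,d)  →  {above(a,a), above(a,d), above(d,d), above(d,e), above(f,e), above(f,f), at(e), at(f), holds(a), holds(d)}
optimal plan length = 3; 3 ≤ 5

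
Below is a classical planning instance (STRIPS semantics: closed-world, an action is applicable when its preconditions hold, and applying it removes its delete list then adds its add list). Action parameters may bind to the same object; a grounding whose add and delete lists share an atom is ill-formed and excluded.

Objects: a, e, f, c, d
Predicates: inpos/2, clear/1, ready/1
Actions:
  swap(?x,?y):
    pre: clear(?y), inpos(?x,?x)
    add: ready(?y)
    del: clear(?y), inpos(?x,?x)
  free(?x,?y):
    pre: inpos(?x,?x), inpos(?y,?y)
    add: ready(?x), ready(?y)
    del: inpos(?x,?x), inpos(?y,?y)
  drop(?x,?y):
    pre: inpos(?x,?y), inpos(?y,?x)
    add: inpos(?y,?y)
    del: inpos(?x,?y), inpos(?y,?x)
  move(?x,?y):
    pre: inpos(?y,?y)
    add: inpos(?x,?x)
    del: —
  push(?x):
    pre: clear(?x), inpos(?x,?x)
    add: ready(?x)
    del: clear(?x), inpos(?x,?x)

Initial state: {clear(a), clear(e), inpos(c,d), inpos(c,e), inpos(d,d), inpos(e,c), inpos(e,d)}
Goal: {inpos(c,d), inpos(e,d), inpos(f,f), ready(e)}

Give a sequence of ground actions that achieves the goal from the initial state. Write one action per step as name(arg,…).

1. move(f,d)  →  {clear(a), clear(e), inpos(c,d), inpos(c,e), inpos(d,d), inpos(e,c), inpos(e,d), inpos(f,f)}
2. swap(d,e)  →  {clear(a), inpos(c,d), inpos(c,e), inpos(e,c), inpos(e,d), inpos(f,f), ready(e)}

move(f,d); swap(d,e)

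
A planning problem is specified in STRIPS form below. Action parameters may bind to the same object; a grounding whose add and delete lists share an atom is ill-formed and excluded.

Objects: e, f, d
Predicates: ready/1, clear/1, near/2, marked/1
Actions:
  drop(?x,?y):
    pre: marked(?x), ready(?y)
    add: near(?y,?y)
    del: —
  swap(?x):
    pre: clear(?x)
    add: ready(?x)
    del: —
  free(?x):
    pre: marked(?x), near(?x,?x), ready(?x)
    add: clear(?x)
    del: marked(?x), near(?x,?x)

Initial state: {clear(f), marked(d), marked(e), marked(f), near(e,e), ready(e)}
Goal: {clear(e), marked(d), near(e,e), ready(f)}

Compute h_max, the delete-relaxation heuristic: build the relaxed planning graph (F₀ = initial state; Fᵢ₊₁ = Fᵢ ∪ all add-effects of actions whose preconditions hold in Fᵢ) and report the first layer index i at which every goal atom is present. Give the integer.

F0 = init (6 atoms)
F1 = F0 ∪ {clear(e), ready(f)}  (8 atoms)
goal ⊆ F1  ⇒  h_max = 1

1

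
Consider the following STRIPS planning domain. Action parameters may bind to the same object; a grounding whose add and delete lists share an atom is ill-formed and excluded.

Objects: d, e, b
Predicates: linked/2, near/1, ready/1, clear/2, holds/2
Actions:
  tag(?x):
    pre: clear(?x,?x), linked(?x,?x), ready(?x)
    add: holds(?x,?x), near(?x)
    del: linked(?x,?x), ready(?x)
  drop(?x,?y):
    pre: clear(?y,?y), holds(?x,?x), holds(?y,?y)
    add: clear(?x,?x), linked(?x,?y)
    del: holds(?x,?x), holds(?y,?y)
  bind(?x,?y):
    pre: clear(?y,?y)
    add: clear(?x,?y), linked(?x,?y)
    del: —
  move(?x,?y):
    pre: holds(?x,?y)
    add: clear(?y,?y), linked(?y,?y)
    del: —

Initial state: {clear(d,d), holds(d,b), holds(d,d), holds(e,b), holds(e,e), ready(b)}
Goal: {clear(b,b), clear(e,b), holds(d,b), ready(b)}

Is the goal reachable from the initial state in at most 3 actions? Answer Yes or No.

Yes

1. move(d,b)  →  {clear(b,b), clear(d,d), holds(d,b), holds(d,d), holds(e,b), holds(e,e), linked(b,b), ready(b)}
2. bind(e,b)  →  {clear(b,b), clear(d,d), clear(e,b), holds(d,b), holds(d,d), holds(e,b), holds(e,e), linked(b,b), linked(e,b), ready(b)}
optimal plan length = 2; 2 ≤ 3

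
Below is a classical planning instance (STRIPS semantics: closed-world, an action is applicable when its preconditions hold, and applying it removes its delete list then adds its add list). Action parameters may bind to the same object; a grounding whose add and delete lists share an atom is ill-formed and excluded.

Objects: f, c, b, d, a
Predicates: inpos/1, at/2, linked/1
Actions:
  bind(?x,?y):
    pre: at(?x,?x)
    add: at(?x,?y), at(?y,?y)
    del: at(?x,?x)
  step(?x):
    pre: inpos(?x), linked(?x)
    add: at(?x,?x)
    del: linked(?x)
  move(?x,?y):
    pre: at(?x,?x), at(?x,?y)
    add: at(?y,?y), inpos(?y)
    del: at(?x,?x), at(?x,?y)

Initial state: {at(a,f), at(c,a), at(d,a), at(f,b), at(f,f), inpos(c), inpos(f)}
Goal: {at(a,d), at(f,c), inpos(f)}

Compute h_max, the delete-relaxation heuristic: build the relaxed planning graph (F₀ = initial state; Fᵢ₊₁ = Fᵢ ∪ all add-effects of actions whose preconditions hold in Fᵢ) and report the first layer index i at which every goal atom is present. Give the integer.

2

F0 = init (7 atoms)
F1 = F0 ∪ {at(a,a), at(b,b), at(c,c), at(d,d), at(f,a), at(f,c), at(f,d), inpos(b)}  (15 atoms)
F2 = F1 ∪ {at(a,b), at(a,c), at(a,d), at(b,a), at(b,c), at(b,d), at(b,f), at(c,b), at(c,d), at(c,f), at(d,b), at(d,c), at(d,f), inpos(a), inpos(d)}  (30 atoms)
goal ⊆ F2  ⇒  h_max = 2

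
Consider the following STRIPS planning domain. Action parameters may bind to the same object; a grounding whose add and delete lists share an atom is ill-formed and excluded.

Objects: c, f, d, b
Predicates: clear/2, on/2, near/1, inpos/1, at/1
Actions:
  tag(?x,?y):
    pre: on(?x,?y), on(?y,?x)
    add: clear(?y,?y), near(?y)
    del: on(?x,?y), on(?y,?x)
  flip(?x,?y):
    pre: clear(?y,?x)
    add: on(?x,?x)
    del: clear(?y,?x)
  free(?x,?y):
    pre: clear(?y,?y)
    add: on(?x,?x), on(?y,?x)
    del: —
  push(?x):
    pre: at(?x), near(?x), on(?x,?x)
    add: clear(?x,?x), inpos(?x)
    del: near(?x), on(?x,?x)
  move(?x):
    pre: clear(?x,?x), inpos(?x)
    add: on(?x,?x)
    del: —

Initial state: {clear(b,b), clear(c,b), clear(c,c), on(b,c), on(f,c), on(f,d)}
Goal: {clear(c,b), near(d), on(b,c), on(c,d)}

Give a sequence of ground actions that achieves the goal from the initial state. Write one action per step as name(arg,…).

free(d,c); tag(d,d)

1. free(d,c)  →  {clear(b,b), clear(c,b), clear(c,c), on(b,c), on(c,d), on(d,d), on(f,c), on(f,d)}
2. tag(d,d)  →  {clear(b,b), clear(c,b), clear(c,c), clear(d,d), near(d), on(b,c), on(c,d), on(f,c), on(f,d)}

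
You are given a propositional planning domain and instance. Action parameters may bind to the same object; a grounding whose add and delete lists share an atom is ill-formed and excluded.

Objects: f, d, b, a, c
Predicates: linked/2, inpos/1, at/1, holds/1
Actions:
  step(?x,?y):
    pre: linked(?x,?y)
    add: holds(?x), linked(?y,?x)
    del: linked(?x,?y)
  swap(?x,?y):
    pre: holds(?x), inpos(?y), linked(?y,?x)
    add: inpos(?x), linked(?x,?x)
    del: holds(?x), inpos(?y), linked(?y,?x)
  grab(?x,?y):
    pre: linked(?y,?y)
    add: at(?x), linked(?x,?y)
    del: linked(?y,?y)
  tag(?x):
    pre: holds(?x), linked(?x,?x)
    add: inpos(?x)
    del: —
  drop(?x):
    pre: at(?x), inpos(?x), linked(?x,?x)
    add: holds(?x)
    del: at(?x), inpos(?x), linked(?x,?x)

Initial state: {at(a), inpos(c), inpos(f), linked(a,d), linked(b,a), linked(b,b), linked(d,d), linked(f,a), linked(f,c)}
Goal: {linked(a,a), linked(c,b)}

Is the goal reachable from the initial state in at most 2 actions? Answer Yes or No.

No

1. step(a,d)  →  {at(a), holds(a), inpos(c), inpos(f), linked(b,a), linked(b,b), linked(d,a), linked(d,d), linked(f,a), linked(f,c)}
2. swap(a,f)  →  {at(a), inpos(a), inpos(c), linked(a,a), linked(b,a), linked(b,b), linked(d,a), linked(d,d), linked(f,c)}
3. grab(c,b)  →  {at(a), at(c), inpos(a), inpos(c), linked(a,a), linked(b,a), linked(c,b), linked(d,a), linked(d,d), linked(f,c)}
optimal plan length = 3; 3 > 2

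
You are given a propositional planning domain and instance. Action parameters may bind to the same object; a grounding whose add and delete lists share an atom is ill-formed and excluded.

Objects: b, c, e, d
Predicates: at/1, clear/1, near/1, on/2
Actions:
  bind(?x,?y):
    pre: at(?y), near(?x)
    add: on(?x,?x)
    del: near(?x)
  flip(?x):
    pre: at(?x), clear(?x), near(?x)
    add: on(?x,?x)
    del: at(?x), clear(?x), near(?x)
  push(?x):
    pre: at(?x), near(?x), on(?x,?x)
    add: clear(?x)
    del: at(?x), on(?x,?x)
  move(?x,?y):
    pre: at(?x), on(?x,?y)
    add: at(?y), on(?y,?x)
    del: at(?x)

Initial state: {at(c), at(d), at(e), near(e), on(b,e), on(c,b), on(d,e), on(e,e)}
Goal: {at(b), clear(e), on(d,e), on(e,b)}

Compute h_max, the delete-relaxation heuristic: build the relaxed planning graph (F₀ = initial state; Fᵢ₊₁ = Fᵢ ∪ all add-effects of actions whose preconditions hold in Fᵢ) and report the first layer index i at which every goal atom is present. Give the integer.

F0 = init (8 atoms)
F1 = F0 ∪ {at(b), clear(e), on(b,c), on(e,d)}  (12 atoms)
F2 = F1 ∪ {on(e,b)}  (13 atoms)
goal ⊆ F2  ⇒  h_max = 2

2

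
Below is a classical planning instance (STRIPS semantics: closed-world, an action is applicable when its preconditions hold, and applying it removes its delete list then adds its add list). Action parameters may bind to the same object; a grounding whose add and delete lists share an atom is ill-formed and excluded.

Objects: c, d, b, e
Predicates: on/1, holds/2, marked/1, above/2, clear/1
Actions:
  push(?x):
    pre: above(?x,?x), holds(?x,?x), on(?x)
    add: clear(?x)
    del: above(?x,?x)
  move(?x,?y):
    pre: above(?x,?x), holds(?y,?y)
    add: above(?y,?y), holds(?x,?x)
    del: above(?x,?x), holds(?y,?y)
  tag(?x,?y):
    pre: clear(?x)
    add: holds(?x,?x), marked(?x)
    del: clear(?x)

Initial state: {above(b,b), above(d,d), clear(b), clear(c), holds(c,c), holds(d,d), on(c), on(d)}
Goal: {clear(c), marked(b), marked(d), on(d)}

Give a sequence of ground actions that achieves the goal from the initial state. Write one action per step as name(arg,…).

1. push(d)  →  {above(b,b), clear(b), clear(c), clear(d), holds(c,c), holds(d,d), on(c), on(d)}
2. tag(d,c)  →  {above(b,b), clear(b), clear(c), holds(c,c), holds(d,d), marked(d), on(c), on(d)}
3. tag(b,c)  →  {above(b,b), clear(c), holds(b,b), holds(c,c), holds(d,d), marked(b), marked(d), on(c), on(d)}

push(d); tag(d,c); tag(b,c)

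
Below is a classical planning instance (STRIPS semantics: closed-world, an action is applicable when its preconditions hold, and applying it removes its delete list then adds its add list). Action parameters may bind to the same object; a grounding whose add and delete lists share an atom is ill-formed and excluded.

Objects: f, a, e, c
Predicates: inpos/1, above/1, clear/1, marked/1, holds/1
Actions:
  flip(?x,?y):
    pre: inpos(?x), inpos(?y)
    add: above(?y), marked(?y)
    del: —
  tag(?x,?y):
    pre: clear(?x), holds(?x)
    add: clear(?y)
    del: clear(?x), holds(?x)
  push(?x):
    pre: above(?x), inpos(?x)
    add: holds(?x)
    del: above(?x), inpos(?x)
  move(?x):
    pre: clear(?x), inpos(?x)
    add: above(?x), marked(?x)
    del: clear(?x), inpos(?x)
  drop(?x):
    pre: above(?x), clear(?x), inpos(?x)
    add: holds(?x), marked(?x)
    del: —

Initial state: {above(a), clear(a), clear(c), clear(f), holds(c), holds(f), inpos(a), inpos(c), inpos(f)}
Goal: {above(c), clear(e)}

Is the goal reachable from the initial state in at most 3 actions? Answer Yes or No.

1. flip(f,c)  →  {above(a), above(c), clear(a), clear(c), clear(f), holds(c), holds(f), inpos(a), inpos(c), inpos(f), marked(c)}
2. tag(f,e)  →  {above(a), above(c), clear(a), clear(c), clear(e), holds(c), inpos(a), inpos(c), inpos(f), marked(c)}
optimal plan length = 2; 2 ≤ 3

Yes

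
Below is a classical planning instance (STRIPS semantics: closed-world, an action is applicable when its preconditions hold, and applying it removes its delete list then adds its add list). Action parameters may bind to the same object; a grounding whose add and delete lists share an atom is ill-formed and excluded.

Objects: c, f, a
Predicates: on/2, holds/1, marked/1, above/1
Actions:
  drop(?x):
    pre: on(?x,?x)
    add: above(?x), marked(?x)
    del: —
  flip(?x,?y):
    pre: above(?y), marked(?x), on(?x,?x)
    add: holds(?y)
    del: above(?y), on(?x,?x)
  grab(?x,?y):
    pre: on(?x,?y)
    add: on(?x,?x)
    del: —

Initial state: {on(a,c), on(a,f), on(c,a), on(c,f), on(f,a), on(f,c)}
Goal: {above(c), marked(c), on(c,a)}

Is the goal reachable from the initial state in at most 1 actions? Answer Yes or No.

No

1. grab(c,f)  →  {on(a,c), on(a,f), on(c,a), on(c,c), on(c,f), on(f,a), on(f,c)}
2. drop(c)  →  {above(c), marked(c), on(a,c), on(a,f), on(c,a), on(c,c), on(c,f), on(f,a), on(f,c)}
optimal plan length = 2; 2 > 1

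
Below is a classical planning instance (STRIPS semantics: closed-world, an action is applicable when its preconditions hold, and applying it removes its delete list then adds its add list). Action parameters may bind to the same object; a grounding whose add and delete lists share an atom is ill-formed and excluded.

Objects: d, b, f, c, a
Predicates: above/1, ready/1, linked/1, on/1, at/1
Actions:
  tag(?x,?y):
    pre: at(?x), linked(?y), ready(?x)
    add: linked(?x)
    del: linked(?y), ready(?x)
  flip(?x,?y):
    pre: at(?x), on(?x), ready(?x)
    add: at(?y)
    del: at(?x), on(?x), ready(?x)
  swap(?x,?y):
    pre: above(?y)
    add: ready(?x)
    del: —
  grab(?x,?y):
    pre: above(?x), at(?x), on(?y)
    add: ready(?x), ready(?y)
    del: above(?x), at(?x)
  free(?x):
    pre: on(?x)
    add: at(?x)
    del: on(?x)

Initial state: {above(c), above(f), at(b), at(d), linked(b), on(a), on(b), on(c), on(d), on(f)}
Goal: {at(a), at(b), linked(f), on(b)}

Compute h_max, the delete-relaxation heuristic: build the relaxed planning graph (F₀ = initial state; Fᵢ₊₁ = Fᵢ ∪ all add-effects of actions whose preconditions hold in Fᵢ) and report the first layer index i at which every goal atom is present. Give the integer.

F0 = init (10 atoms)
F1 = F0 ∪ {at(a), at(c), at(f), ready(a), ready(b), ready(c), ready(d), ready(f)}  (18 atoms)
F2 = F1 ∪ {linked(a), linked(c), linked(d), linked(f)}  (22 atoms)
goal ⊆ F2  ⇒  h_max = 2

2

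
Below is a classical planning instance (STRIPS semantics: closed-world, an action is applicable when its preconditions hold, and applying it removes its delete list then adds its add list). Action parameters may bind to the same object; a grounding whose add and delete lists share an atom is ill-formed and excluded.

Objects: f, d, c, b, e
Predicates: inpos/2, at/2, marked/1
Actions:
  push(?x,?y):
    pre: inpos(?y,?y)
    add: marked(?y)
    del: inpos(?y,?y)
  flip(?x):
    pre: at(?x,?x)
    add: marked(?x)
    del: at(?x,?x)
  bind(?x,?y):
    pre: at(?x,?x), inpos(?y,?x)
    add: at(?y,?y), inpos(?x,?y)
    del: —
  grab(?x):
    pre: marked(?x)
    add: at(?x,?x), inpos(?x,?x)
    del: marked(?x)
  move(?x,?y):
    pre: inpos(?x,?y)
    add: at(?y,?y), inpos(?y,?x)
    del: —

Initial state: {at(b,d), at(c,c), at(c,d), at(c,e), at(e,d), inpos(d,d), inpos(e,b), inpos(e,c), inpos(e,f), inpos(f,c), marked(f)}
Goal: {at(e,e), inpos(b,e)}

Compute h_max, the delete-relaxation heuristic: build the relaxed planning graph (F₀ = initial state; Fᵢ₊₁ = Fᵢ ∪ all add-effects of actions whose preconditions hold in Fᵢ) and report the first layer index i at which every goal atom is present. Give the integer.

1

F0 = init (11 atoms)
F1 = F0 ∪ {at(b,b), at(d,d), at(e,e), at(f,f), inpos(b,e), inpos(c,e), inpos(c,f), inpos(f,e), inpos(f,f), marked(c), marked(d)}  (22 atoms)
goal ⊆ F1  ⇒  h_max = 1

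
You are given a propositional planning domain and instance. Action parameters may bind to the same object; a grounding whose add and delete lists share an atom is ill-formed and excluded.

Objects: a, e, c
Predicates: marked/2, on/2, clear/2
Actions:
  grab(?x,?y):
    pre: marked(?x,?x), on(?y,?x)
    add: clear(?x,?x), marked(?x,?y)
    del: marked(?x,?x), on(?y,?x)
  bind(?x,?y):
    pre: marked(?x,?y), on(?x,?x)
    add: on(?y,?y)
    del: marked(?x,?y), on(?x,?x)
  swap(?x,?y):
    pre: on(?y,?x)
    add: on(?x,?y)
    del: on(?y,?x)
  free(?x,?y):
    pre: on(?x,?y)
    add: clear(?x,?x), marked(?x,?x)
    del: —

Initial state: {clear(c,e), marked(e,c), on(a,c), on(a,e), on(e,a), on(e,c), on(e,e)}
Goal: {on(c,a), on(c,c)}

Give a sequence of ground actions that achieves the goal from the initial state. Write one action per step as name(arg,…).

bind(e,c); swap(c,a)

1. bind(e,c)  →  {clear(c,e), on(a,c), on(a,e), on(c,c), on(e,a), on(e,c)}
2. swap(c,a)  →  {clear(c,e), on(a,e), on(c,a), on(c,c), on(e,a), on(e,c)}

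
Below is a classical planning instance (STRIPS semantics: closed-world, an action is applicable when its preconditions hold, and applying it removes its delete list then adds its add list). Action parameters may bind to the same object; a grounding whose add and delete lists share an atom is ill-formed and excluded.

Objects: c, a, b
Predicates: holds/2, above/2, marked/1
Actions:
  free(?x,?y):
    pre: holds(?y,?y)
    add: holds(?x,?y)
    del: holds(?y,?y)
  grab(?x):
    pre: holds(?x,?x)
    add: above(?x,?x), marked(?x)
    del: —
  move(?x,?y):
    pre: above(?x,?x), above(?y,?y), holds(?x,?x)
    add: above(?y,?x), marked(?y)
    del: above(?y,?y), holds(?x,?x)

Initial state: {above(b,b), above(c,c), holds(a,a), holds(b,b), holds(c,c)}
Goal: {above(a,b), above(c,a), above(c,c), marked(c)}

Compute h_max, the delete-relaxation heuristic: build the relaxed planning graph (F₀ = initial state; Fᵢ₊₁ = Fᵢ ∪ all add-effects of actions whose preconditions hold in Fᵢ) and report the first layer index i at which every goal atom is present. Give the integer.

2

F0 = init (5 atoms)
F1 = F0 ∪ {above(a,a), above(b,c), above(c,b), holds(a,b), holds(a,c), holds(b,a), holds(b,c), holds(c,a), holds(c,b), marked(a), marked(b), marked(c)}  (17 atoms)
F2 = F1 ∪ {above(a,b), above(a,c), above(b,a), above(c,a)}  (21 atoms)
goal ⊆ F2  ⇒  h_max = 2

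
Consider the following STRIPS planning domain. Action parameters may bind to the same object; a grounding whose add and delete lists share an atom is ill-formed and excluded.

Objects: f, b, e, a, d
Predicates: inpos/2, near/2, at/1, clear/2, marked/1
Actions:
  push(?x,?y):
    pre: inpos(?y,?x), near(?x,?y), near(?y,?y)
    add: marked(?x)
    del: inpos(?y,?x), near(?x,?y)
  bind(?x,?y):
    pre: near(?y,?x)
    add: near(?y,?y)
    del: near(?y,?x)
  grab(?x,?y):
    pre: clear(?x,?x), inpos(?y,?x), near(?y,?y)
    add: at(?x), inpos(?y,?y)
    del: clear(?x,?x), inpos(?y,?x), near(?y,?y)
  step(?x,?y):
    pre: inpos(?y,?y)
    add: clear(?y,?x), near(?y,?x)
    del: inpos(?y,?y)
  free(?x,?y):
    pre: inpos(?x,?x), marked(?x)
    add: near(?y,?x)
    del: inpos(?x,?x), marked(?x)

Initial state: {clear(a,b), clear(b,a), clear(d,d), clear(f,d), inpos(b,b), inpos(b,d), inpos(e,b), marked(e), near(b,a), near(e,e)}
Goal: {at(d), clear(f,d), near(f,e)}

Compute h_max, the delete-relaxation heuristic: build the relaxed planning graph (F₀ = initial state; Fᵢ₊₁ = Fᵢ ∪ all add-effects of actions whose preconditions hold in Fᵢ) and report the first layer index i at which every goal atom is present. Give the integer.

F0 = init (10 atoms)
F1 = F0 ∪ {clear(b,b), clear(b,d), clear(b,e), clear(b,f), near(b,b), near(b,d), near(b,e), near(b,f)}  (18 atoms)
F2 = F1 ∪ {at(b), at(d), inpos(e,e), marked(b)}  (22 atoms)
F3 = F2 ∪ {clear(e,a), clear(e,b), clear(e,d), clear(e,e), clear(e,f), near(a,b), near(a,e), near(d,b), near(d,e), near(e,a), near(e,b), near(e,d), near(e,f), near(f,b), near(f,e)}  (37 atoms)
goal ⊆ F3  ⇒  h_max = 3

3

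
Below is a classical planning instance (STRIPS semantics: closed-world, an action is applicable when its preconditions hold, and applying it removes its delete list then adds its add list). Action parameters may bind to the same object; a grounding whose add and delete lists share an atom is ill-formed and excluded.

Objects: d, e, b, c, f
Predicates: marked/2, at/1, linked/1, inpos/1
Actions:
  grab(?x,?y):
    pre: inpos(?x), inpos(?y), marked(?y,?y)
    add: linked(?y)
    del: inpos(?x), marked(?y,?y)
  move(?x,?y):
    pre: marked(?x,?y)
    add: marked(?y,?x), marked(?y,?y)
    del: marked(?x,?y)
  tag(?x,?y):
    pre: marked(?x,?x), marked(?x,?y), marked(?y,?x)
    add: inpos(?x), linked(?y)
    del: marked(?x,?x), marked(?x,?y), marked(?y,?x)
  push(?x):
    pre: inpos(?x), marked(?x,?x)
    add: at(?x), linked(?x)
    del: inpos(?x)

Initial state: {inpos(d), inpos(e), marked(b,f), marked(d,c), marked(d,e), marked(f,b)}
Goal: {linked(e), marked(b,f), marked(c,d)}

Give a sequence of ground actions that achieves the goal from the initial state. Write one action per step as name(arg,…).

move(d,e); grab(d,e); move(d,c)

1. move(d,e)  →  {inpos(d), inpos(e), marked(b,f), marked(d,c), marked(e,d), marked(e,e), marked(f,b)}
2. grab(d,e)  →  {inpos(e), linked(e), marked(b,f), marked(d,c), marked(e,d), marked(f,b)}
3. move(d,c)  →  {inpos(e), linked(e), marked(b,f), marked(c,c), marked(c,d), marked(e,d), marked(f,b)}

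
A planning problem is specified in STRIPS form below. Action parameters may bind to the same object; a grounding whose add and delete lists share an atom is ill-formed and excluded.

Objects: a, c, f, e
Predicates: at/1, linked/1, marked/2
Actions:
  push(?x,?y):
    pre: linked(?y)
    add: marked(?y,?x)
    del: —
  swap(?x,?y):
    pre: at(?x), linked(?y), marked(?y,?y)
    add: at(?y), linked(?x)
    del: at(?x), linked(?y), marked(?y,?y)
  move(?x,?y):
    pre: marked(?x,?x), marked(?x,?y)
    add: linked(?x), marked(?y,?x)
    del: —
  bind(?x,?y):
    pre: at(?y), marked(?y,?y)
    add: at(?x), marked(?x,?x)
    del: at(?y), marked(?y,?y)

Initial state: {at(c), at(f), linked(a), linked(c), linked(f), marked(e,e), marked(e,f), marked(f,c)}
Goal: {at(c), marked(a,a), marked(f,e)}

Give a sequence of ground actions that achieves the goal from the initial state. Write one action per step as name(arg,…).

push(a,a); push(e,f)

1. push(a,a)  →  {at(c), at(f), linked(a), linked(c), linked(f), marked(a,a), marked(e,e), marked(e,f), marked(f,c)}
2. push(e,f)  →  {at(c), at(f), linked(a), linked(c), linked(f), marked(a,a), marked(e,e), marked(e,f), marked(f,c), marked(f,e)}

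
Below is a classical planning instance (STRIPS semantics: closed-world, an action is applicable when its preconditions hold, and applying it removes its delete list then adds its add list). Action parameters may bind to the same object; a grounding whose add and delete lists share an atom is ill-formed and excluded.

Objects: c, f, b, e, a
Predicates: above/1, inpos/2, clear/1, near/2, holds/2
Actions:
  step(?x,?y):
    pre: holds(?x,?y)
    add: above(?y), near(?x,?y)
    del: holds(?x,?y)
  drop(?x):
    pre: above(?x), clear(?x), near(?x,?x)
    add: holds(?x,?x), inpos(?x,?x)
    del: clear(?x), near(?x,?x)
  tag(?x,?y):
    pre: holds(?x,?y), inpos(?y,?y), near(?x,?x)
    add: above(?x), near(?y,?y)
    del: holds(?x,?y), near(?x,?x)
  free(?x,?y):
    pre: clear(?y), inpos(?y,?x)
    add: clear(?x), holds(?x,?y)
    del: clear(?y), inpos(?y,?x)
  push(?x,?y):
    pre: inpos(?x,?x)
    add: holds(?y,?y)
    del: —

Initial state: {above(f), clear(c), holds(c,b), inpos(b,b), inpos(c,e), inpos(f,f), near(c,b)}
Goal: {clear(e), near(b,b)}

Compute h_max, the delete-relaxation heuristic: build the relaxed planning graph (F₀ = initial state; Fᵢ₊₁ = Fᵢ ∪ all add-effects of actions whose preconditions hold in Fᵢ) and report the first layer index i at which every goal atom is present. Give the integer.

F0 = init (7 atoms)
F1 = F0 ∪ {above(b), clear(e), holds(a,a), holds(b,b), holds(c,c), holds(e,c), holds(e,e), holds(f,f)}  (15 atoms)
F2 = F1 ∪ {above(a), above(c), above(e), near(a,a), near(b,b), near(c,c), near(e,c), near(e,e), near(f,f)}  (24 atoms)
goal ⊆ F2  ⇒  h_max = 2

2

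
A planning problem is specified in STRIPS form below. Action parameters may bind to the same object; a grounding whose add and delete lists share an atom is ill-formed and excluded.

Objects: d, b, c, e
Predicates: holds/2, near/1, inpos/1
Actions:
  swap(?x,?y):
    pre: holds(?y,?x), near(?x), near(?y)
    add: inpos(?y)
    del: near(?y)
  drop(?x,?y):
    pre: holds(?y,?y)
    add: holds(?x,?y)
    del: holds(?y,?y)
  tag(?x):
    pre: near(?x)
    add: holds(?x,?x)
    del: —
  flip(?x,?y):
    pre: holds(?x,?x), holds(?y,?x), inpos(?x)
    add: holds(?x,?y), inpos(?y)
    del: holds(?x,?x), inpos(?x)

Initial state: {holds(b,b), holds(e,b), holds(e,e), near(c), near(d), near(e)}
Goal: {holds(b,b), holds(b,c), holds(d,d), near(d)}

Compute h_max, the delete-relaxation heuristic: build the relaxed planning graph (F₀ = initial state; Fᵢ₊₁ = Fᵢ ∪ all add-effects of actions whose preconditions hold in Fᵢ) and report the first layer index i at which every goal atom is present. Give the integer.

2

F0 = init (6 atoms)
F1 = F0 ∪ {holds(b,e), holds(c,b), holds(c,c), holds(c,e), holds(d,b), holds(d,d), holds(d,e), inpos(e)}  (14 atoms)
F2 = F1 ∪ {holds(b,c), holds(b,d), holds(c,d), holds(d,c), holds(e,c), holds(e,d), inpos(b), inpos(c), inpos(d)}  (23 atoms)
goal ⊆ F2  ⇒  h_max = 2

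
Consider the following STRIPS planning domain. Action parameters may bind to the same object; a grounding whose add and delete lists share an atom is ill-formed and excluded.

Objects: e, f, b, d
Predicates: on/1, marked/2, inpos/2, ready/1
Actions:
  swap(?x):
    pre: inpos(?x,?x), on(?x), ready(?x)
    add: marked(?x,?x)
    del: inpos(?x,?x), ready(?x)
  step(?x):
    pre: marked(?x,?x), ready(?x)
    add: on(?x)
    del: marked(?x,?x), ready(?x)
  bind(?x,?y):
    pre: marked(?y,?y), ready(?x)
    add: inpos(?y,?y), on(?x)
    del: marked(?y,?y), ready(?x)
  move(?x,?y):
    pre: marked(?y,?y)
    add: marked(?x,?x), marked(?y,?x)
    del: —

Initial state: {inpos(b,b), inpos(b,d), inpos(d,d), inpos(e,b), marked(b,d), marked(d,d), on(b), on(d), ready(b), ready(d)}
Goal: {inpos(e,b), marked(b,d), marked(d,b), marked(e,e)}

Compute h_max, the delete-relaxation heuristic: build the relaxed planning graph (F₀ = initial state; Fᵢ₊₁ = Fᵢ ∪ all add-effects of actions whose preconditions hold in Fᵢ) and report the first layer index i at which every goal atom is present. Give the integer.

1

F0 = init (10 atoms)
F1 = F0 ∪ {marked(b,b), marked(d,b), marked(d,e), marked(d,f), marked(e,e), marked(f,f)}  (16 atoms)
goal ⊆ F1  ⇒  h_max = 1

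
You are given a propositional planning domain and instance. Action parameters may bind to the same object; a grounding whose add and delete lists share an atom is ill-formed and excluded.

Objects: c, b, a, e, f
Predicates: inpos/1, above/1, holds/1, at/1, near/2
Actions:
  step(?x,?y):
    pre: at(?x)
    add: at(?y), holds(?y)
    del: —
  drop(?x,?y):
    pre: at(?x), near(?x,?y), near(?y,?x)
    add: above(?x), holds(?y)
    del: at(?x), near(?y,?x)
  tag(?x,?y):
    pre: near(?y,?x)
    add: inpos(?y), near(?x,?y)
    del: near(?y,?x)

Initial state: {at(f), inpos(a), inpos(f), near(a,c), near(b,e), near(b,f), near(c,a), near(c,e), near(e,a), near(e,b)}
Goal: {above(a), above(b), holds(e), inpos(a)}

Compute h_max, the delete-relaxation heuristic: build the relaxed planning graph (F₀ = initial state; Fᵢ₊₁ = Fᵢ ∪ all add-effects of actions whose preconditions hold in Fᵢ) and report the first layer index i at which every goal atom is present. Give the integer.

F0 = init (10 atoms)
F1 = F0 ∪ {at(a), at(b), at(c), at(e), holds(a), holds(b), holds(c), holds(e), holds(f), inpos(b), inpos(c), inpos(e), near(a,e), near(e,c), near(f,b)}  (25 atoms)
F2 = F1 ∪ {above(a), above(b), above(c), above(e), above(f)}  (30 atoms)
goal ⊆ F2  ⇒  h_max = 2

2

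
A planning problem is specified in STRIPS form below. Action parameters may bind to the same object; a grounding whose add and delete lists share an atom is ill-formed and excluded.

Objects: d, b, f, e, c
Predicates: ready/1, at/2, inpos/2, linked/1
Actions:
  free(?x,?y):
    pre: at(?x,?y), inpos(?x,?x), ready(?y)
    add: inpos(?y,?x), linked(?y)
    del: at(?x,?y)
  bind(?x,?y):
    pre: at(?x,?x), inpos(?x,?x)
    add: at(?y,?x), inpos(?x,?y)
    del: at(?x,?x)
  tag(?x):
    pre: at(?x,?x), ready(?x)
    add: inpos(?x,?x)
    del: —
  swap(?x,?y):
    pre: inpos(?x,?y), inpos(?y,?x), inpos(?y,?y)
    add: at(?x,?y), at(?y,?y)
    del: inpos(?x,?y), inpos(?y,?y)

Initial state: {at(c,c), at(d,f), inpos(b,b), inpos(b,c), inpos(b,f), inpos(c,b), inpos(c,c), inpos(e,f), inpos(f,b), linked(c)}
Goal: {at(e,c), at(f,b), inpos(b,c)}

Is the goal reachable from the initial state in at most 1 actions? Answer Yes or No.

1. bind(c,e)  →  {at(d,f), at(e,c), inpos(b,b), inpos(b,c), inpos(b,f), inpos(c,b), inpos(c,c), inpos(c,e), inpos(e,f), inpos(f,b), linked(c)}
2. swap(f,b)  →  {at(b,b), at(d,f), at(e,c), at(f,b), inpos(b,c), inpos(b,f), inpos(c,b), inpos(c,c), inpos(c,e), inpos(e,f), linked(c)}
optimal plan length = 2; 2 > 1

No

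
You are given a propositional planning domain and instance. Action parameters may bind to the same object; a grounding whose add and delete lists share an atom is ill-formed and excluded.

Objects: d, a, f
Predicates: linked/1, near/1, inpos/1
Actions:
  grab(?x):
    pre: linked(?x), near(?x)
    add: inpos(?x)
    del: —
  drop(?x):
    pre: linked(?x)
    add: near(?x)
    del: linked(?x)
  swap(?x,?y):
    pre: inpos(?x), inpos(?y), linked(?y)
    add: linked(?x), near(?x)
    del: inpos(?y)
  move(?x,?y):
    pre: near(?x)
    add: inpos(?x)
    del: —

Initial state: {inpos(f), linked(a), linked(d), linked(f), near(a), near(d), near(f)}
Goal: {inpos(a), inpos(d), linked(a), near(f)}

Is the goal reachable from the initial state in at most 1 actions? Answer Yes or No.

1. grab(d)  →  {inpos(d), inpos(f), linked(a), linked(d), linked(f), near(a), near(d), near(f)}
2. grab(a)  →  {inpos(a), inpos(d), inpos(f), linked(a), linked(d), linked(f), near(a), near(d), near(f)}
optimal plan length = 2; 2 > 1

No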